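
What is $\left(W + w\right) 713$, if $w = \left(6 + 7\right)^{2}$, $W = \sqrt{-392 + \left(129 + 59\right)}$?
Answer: $120497 + 1426 i \sqrt{51} \approx 1.205 \cdot 10^{5} + 10184.0 i$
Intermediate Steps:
$W = 2 i \sqrt{51}$ ($W = \sqrt{-392 + 188} = \sqrt{-204} = 2 i \sqrt{51} \approx 14.283 i$)
$w = 169$ ($w = 13^{2} = 169$)
$\left(W + w\right) 713 = \left(2 i \sqrt{51} + 169\right) 713 = \left(169 + 2 i \sqrt{51}\right) 713 = 120497 + 1426 i \sqrt{51}$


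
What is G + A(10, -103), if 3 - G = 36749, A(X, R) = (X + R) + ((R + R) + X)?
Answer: -37035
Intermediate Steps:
A(X, R) = 2*X + 3*R (A(X, R) = (R + X) + (2*R + X) = (R + X) + (X + 2*R) = 2*X + 3*R)
G = -36746 (G = 3 - 1*36749 = 3 - 36749 = -36746)
G + A(10, -103) = -36746 + (2*10 + 3*(-103)) = -36746 + (20 - 309) = -36746 - 289 = -37035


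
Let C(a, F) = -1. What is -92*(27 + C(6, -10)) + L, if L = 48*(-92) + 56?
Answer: -6752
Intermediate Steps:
L = -4360 (L = -4416 + 56 = -4360)
-92*(27 + C(6, -10)) + L = -92*(27 - 1) - 4360 = -92*26 - 4360 = -2392 - 4360 = -6752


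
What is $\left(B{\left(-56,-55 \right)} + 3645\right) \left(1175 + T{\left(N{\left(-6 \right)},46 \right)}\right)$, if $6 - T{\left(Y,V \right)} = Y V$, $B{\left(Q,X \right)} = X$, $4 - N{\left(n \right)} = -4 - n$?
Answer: $3909510$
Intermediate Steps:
$N{\left(n \right)} = 8 + n$ ($N{\left(n \right)} = 4 - \left(-4 - n\right) = 4 + \left(4 + n\right) = 8 + n$)
$T{\left(Y,V \right)} = 6 - V Y$ ($T{\left(Y,V \right)} = 6 - Y V = 6 - V Y$)
$\left(B{\left(-56,-55 \right)} + 3645\right) \left(1175 + T{\left(N{\left(-6 \right)},46 \right)}\right) = \left(-55 + 3645\right) \left(1175 + \left(6 - 46 \left(8 - 6\right)\right)\right) = 3590 \left(1175 + \left(6 - 46 \cdot 2\right)\right) = 3590 \left(1175 + \left(6 - 92\right)\right) = 3590 \left(1175 - 86\right) = 3590 \cdot 1089 = 3909510$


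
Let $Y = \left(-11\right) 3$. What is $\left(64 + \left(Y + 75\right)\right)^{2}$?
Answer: $11236$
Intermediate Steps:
$Y = -33$
$\left(64 + \left(Y + 75\right)\right)^{2} = \left(64 + \left(-33 + 75\right)\right)^{2} = \left(64 + 42\right)^{2} = 106^{2} = 11236$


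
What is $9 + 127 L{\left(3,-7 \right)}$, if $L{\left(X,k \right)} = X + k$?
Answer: $-499$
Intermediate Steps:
$9 + 127 L{\left(3,-7 \right)} = 9 + 127 \left(3 - 7\right) = 9 + 127 \left(-4\right) = 9 - 508 = -499$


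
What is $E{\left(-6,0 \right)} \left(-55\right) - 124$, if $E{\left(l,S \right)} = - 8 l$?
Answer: $-2764$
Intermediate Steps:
$E{\left(-6,0 \right)} \left(-55\right) - 124 = \left(-8\right) \left(-6\right) \left(-55\right) - 124 = 48 \left(-55\right) - 124 = -2640 - 124 = -2764$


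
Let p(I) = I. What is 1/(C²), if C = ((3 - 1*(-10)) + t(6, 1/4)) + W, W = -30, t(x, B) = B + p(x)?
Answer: 16/1849 ≈ 0.0086533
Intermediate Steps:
t(x, B) = B + x
C = -43/4 (C = ((3 - 1*(-10)) + (1/4 + 6)) - 30 = ((3 + 10) + (¼ + 6)) - 30 = (13 + 25/4) - 30 = 77/4 - 30 = -43/4 ≈ -10.750)
1/(C²) = 1/((-43/4)²) = 1/(1849/16) = 16/1849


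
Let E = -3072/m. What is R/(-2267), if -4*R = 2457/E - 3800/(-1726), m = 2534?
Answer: -894538999/4006750208 ≈ -0.22326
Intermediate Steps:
E = -1536/1267 (E = -3072/2534 = -3072*1/2534 = -1536/1267 ≈ -1.2123)
R = 894538999/1767424 (R = -(2457/(-1536/1267) - 3800/(-1726))/4 = -(2457*(-1267/1536) - 3800*(-1/1726))/4 = -(-1037673/512 + 1900/863)/4 = -¼*(-894538999/441856) = 894538999/1767424 ≈ 506.13)
R/(-2267) = (894538999/1767424)/(-2267) = (894538999/1767424)*(-1/2267) = -894538999/4006750208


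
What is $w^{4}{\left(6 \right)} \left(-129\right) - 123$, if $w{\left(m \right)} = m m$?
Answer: $-216670587$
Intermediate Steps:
$w{\left(m \right)} = m^{2}$
$w^{4}{\left(6 \right)} \left(-129\right) - 123 = \left(6^{2}\right)^{4} \left(-129\right) - 123 = 36^{4} \left(-129\right) - 123 = 1679616 \left(-129\right) - 123 = -216670464 - 123 = -216670587$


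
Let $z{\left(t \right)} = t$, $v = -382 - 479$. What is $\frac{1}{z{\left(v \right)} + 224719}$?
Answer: $\frac{1}{223858} \approx 4.4671 \cdot 10^{-6}$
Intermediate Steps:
$v = -861$
$\frac{1}{z{\left(v \right)} + 224719} = \frac{1}{-861 + 224719} = \frac{1}{223858}$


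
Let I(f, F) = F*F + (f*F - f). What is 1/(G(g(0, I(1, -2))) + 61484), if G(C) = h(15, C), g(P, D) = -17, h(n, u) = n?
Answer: 1/61499 ≈ 1.6260e-5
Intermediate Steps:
I(f, F) = F**2 - f + F*f (I(f, F) = F**2 + (F*f - f) = F**2 + (-f + F*f) = F**2 - f + F*f)
G(C) = 15
1/(G(g(0, I(1, -2))) + 61484) = 1/(15 + 61484) = 1/61499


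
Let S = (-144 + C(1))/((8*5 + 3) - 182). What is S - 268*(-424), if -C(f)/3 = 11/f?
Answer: 15795025/139 ≈ 1.1363e+5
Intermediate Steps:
C(f) = -33/f
S = 177/139 (S = (-144 - 33/1)/((8*5 + 3) - 182) = (-144 - 33*1)/((40 + 3) - 182) = (-144 - 33)/(43 - 182) = -177/(-139) = -177*(-1/139) = 177/139 ≈ 1.2734)
S - 268*(-424) = 177/139 - 268*(-424) = 177/139 + 113632 = 15795025/139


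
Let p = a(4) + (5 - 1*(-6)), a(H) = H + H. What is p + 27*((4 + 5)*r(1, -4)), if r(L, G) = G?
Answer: -953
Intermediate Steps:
a(H) = 2*H
p = 19 (p = 2*4 + (5 - 1*(-6)) = 8 + (5 + 6) = 8 + 11 = 19)
p + 27*((4 + 5)*r(1, -4)) = 19 + 27*((4 + 5)*(-4)) = 19 + 27*(9*(-4)) = 19 + 27*(-36) = 19 - 972 = -953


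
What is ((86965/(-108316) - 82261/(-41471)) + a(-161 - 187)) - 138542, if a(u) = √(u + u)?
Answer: -622321596988151/4491972836 + 2*I*√174 ≈ -1.3854e+5 + 26.382*I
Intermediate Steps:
a(u) = √2*√u (a(u) = √(2*u) = √2*√u)
((86965/(-108316) - 82261/(-41471)) + a(-161 - 187)) - 138542 = ((86965/(-108316) - 82261/(-41471)) + √2*√(-161 - 187)) - 138542 = ((86965*(-1/108316) - 82261*(-1/41471)) + √2*√(-348)) - 138542 = ((-86965/108316 + 82261/41471) + √2*(2*I*√87)) - 138542 = (5303656961/4491972836 + 2*I*√174) - 138542 = -622321596988151/4491972836 + 2*I*√174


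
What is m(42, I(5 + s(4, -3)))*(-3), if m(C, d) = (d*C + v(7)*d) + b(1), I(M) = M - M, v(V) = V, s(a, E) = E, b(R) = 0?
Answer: 0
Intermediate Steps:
I(M) = 0
m(C, d) = 7*d + C*d (m(C, d) = (d*C + 7*d) + 0 = (C*d + 7*d) + 0 = (7*d + C*d) + 0 = 7*d + C*d)
m(42, I(5 + s(4, -3)))*(-3) = (0*(7 + 42))*(-3) = (0*49)*(-3) = 0*(-3) = 0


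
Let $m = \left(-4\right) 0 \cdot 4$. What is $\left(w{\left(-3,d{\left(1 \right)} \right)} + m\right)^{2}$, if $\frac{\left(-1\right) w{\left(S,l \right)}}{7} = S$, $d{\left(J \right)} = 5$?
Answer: $441$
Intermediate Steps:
$w{\left(S,l \right)} = - 7 S$
$m = 0$ ($m = 0 \cdot 4 = 0$)
$\left(w{\left(-3,d{\left(1 \right)} \right)} + m\right)^{2} = \left(\left(-7\right) \left(-3\right) + 0\right)^{2} = \left(21 + 0\right)^{2} = 21^{2} = 441$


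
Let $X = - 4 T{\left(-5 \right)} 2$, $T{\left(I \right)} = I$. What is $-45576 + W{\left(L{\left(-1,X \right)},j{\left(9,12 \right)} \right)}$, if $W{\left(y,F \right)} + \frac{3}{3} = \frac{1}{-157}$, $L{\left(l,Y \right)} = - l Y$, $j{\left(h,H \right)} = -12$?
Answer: $- \frac{7155590}{157} \approx -45577.0$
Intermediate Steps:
$X = 40$ ($X = \left(-4\right) \left(-5\right) 2 = 20 \cdot 2 = 40$)
$L{\left(l,Y \right)} = - Y l$
$W{\left(y,F \right)} = - \frac{158}{157}$ ($W{\left(y,F \right)} = -1 + \frac{1}{-157} = -1 - \frac{1}{157} = - \frac{158}{157}$)
$-45576 + W{\left(L{\left(-1,X \right)},j{\left(9,12 \right)} \right)} = -45576 - \frac{158}{157} = - \frac{7155590}{157}$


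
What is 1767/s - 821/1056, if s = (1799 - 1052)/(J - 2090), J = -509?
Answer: -538913615/87648 ≈ -6148.6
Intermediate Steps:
s = -747/2599 (s = (1799 - 1052)/(-509 - 2090) = 747/(-2599) = 747*(-1/2599) = -747/2599 ≈ -0.28742)
1767/s - 821/1056 = 1767/(-747/2599) - 821/1056 = 1767*(-2599/747) - 821*1/1056 = -1530811/249 - 821/1056 = -538913615/87648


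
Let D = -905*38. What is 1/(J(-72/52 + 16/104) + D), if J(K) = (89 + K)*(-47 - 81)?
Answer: -13/593118 ≈ -2.1918e-5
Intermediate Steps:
J(K) = -11392 - 128*K (J(K) = (89 + K)*(-128) = -11392 - 128*K)
D = -34390
1/(J(-72/52 + 16/104) + D) = 1/((-11392 - 128*(-72/52 + 16/104)) - 34390) = 1/((-11392 - 128*(-72*1/52 + 16*(1/104))) - 34390) = 1/((-11392 - 128*(-18/13 + 2/13)) - 34390) = 1/((-11392 - 128*(-16/13)) - 34390) = 1/((-11392 + 2048/13) - 34390) = 1/(-146048/13 - 34390) = 1/(-593118/13) = -13/593118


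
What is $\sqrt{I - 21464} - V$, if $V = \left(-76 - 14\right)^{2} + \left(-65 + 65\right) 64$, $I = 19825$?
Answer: $-8100 + i \sqrt{1639} \approx -8100.0 + 40.485 i$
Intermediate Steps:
$V = 8100$ ($V = \left(-90\right)^{2} + 0 \cdot 64 = 8100 + 0 = 8100$)
$\sqrt{I - 21464} - V = \sqrt{19825 - 21464} - 8100 = \sqrt{-1639} - 8100 = i \sqrt{1639} - 8100 = -8100 + i \sqrt{1639}$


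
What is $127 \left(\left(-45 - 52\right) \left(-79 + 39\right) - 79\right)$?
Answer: $482727$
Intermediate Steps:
$127 \left(\left(-45 - 52\right) \left(-79 + 39\right) - 79\right) = 127 \left(\left(-97\right) \left(-40\right) - 79\right) = 127 \left(3880 - 79\right) = 127 \cdot 3801 = 482727$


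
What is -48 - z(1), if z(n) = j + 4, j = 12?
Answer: -64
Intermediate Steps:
z(n) = 16 (z(n) = 12 + 4 = 16)
-48 - z(1) = -48 - 1*16 = -48 - 16 = -64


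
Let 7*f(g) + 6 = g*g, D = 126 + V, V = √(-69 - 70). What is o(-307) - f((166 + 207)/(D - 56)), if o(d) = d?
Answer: 4*(-75005*√139 + 2585488*I)/(7*(-4761*I + 140*√139)) ≈ -309.87 + 1.292*I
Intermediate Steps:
V = I*√139 (V = √(-139) = I*√139 ≈ 11.79*I)
D = 126 + I*√139 ≈ 126.0 + 11.79*I
f(g) = -6/7 + g²/7 (f(g) = -6/7 + (g*g)/7 = -6/7 + g²/7)
o(-307) - f((166 + 207)/(D - 56)) = -307 - (-6/7 + ((166 + 207)/((126 + I*√139) - 56))²/7) = -307 - (-6/7 + (373/(70 + I*√139))²/7) = -307 - (-6/7 + (139129/(70 + I*√139)²)/7) = -307 - (-6/7 + 139129/(7*(70 + I*√139)²)) = -307 + (6/7 - 139129/(7*(70 + I*√139)²)) = -2143/7 - 139129/(7*(70 + I*√139)²)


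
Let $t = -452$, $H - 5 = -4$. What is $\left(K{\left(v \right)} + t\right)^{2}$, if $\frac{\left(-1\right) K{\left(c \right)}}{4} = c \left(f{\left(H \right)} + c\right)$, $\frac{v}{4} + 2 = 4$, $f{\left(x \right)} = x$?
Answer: $547600$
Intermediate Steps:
$H = 1$ ($H = 5 - 4 = 1$)
$v = 8$ ($v = -8 + 4 \cdot 4 = -8 + 16 = 8$)
$K{\left(c \right)} = - 4 c \left(1 + c\right)$
$\left(K{\left(v \right)} + t\right)^{2} = \left(\left(-4\right) 8 \left(1 + 8\right) - 452\right)^{2} = \left(\left(-4\right) 8 \cdot 9 - 452\right)^{2} = \left(-288 - 452\right)^{2} = \left(-740\right)^{2} = 547600$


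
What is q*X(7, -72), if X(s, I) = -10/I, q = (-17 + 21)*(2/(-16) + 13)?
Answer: 515/72 ≈ 7.1528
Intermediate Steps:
q = 103/2 (q = 4*(2*(-1/16) + 13) = 4*(-⅛ + 13) = 4*(103/8) = 103/2 ≈ 51.500)
q*X(7, -72) = 103*(-10/(-72))/2 = 103*(-10*(-1/72))/2 = (103/2)*(5/36) = 515/72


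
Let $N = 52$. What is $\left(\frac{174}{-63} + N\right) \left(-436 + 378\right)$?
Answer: $- \frac{59972}{21} \approx -2855.8$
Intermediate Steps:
$\left(\frac{174}{-63} + N\right) \left(-436 + 378\right) = \left(\frac{174}{-63} + 52\right) \left(-436 + 378\right) = \left(174 \left(- \frac{1}{63}\right) + 52\right) \left(-58\right) = \left(- \frac{58}{21} + 52\right) \left(-58\right) = \frac{1034}{21} \left(-58\right) = - \frac{59972}{21}$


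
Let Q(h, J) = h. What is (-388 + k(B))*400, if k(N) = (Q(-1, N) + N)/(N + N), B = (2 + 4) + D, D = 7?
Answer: -2015200/13 ≈ -1.5502e+5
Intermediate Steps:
B = 13 (B = (2 + 4) + 7 = 6 + 7 = 13)
k(N) = (-1 + N)/(2*N) (k(N) = (-1 + N)/(N + N) = (-1 + N)/((2*N)) = (-1 + N)*(1/(2*N)) = (-1 + N)/(2*N))
(-388 + k(B))*400 = (-388 + (½)*(-1 + 13)/13)*400 = (-388 + (½)*(1/13)*12)*400 = (-388 + 6/13)*400 = -5038/13*400 = -2015200/13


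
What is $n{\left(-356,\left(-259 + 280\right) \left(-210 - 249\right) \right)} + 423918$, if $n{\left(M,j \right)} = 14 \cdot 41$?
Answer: $424492$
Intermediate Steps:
$n{\left(M,j \right)} = 574$
$n{\left(-356,\left(-259 + 280\right) \left(-210 - 249\right) \right)} + 423918 = 574 + 423918 = 424492$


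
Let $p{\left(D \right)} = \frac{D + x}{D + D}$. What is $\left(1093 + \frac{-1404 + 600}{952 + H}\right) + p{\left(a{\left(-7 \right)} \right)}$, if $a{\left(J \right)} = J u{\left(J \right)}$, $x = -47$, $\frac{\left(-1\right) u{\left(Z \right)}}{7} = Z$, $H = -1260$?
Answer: $\frac{4135883}{3773} \approx 1096.2$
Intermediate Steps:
$u{\left(Z \right)} = - 7 Z$
$a{\left(J \right)} = - 7 J^{2}$ ($a{\left(J \right)} = J \left(- 7 J\right) = - 7 J^{2}$)
$p{\left(D \right)} = \frac{-47 + D}{2 D}$ ($p{\left(D \right)} = \frac{D - 47}{D + D} = \frac{-47 + D}{2 D}$)
$\left(1093 + \frac{-1404 + 600}{952 + H}\right) + p{\left(a{\left(-7 \right)} \right)} = \left(1093 + \frac{-1404 + 600}{952 - 1260}\right) + \frac{-47 - 7 \left(-7\right)^{2}}{2 \left(- 7 \left(-7\right)^{2}\right)} = \left(1093 - \frac{804}{-308}\right) + \frac{-47 - 343}{2 \left(\left(-7\right) 49\right)} = \left(1093 - - \frac{201}{77}\right) + \frac{-47 - 343}{2 \left(-343\right)} = \left(1093 + \frac{201}{77}\right) + \frac{1}{2} \left(- \frac{1}{343}\right) \left(-390\right) = \frac{84362}{77} + \frac{195}{343} = \frac{4135883}{3773}$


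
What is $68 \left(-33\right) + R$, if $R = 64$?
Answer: $-2180$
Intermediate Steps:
$68 \left(-33\right) + R = 68 \left(-33\right) + 64 = -2244 + 64 = -2180$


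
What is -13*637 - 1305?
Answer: -9586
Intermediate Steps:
-13*637 - 1305 = -8281 - 1305 = -9586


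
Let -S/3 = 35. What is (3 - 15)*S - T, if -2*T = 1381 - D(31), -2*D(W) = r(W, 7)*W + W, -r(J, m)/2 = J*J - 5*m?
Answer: -49579/4 ≈ -12395.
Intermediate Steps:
r(J, m) = -2*J² + 10*m (r(J, m) = -2*(J*J - 5*m) = -2*(J² - 5*m) = -2*J² + 10*m)
S = -105 (S = -3*35 = -105)
D(W) = -W/2 - W*(70 - 2*W²)/2 (D(W) = -((-2*W² + 10*7)*W + W)/2 = -((-2*W² + 70)*W + W)/2 = -((70 - 2*W²)*W + W)/2 = -(W*(70 - 2*W²) + W)/2 = -(W + W*(70 - 2*W²))/2 = -W/2 - W*(70 - 2*W²)/2)
T = 54619/4 (T = -(1381 - 31*(-71/2 + 31²))/2 = -(1381 - 31*(-71/2 + 961))/2 = -(1381 - 31*1851/2)/2 = -(1381 - 1*57381/2)/2 = -(1381 - 57381/2)/2 = -½*(-54619/2) = 54619/4 ≈ 13655.)
(3 - 15)*S - T = (3 - 15)*(-105) - 1*54619/4 = -12*(-105) - 54619/4 = 1260 - 54619/4 = -49579/4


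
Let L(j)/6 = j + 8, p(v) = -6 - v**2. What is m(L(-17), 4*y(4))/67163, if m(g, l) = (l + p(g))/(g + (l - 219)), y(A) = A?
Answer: 2906/17260891 ≈ 0.00016836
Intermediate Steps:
L(j) = 48 + 6*j (L(j) = 6*(j + 8) = 6*(8 + j) = 48 + 6*j)
m(g, l) = (-6 + l - g**2)/(-219 + g + l) (m(g, l) = (l + (-6 - g**2))/(g + (l - 219)) = (-6 + l - g**2)/(g + (-219 + l)) = (-6 + l - g**2)/(-219 + g + l))
m(L(-17), 4*y(4))/67163 = ((-6 + 4*4 - (48 + 6*(-17))**2)/(-219 + (48 + 6*(-17)) + 4*4))/67163 = ((-6 + 16 - (48 - 102)**2)/(-219 + (48 - 102) + 16))*(1/67163) = ((-6 + 16 - 1*(-54)**2)/(-219 - 54 + 16))*(1/67163) = ((-6 + 16 - 1*2916)/(-257))*(1/67163) = -(-6 + 16 - 2916)/257*(1/67163) = -1/257*(-2906)*(1/67163) = (2906/257)*(1/67163) = 2906/17260891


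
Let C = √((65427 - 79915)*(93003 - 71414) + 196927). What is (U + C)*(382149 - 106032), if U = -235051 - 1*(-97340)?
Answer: -38024348187 + 276117*I*√312584505 ≈ -3.8024e+10 + 4.8818e+9*I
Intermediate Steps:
C = I*√312584505 (C = √(-14488*21589 + 196927) = √(-312781432 + 196927) = √(-312584505) = I*√312584505 ≈ 17680.0*I)
U = -137711 (U = -235051 + 97340 = -137711)
(U + C)*(382149 - 106032) = (-137711 + I*√312584505)*(382149 - 106032) = (-137711 + I*√312584505)*276117 = -38024348187 + 276117*I*√312584505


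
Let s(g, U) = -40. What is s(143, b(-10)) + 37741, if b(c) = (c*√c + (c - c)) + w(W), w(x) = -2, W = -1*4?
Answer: 37701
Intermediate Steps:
W = -4
b(c) = -2 + c^(3/2) (b(c) = (c*√c + (c - c)) - 2 = (c^(3/2) + 0) - 2 = c^(3/2) - 2 = -2 + c^(3/2))
s(143, b(-10)) + 37741 = -40 + 37741 = 37701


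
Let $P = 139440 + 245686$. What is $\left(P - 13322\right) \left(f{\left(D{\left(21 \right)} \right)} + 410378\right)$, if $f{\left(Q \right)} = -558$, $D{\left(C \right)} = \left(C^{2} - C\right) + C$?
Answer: $152372715280$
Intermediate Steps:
$D{\left(C \right)} = C^{2}$
$P = 385126$
$\left(P - 13322\right) \left(f{\left(D{\left(21 \right)} \right)} + 410378\right) = \left(385126 - 13322\right) \left(-558 + 410378\right) = 371804 \cdot 409820 = 152372715280$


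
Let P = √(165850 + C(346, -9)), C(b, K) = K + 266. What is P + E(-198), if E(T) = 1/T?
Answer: -1/198 + √166107 ≈ 407.56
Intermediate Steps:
C(b, K) = 266 + K
P = √166107 (P = √(165850 + (266 - 9)) = √(165850 + 257) = √166107 ≈ 407.56)
P + E(-198) = √166107 + 1/(-198) = √166107 - 1/198 = -1/198 + √166107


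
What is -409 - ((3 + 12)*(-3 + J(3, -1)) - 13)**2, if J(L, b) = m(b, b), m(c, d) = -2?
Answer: -8153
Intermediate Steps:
J(L, b) = -2
-409 - ((3 + 12)*(-3 + J(3, -1)) - 13)**2 = -409 - ((3 + 12)*(-3 - 2) - 13)**2 = -409 - (15*(-5) - 13)**2 = -409 - (-75 - 13)**2 = -409 - 1*(-88)**2 = -409 - 1*7744 = -409 - 7744 = -8153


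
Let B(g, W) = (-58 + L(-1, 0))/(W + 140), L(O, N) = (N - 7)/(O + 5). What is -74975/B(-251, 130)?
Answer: 80973000/239 ≈ 3.3880e+5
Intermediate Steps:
L(O, N) = (-7 + N)/(5 + O)
B(g, W) = -239/(4*(140 + W)) (B(g, W) = (-58 + (-7 + 0)/(5 - 1))/(W + 140) = (-58 - 7/4)/(140 + W) = -239/(4*(140 + W)))
-74975/B(-251, 130) = -74975/((-239/(560 + 4*130))) = -74975/((-239/(560 + 520))) = -74975/((-239/1080)) = -74975/((-239*1/1080)) = -74975/(-239/1080) = -74975*(-1080/239) = 80973000/239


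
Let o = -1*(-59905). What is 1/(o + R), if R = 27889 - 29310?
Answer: 1/58484 ≈ 1.7099e-5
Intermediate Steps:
o = 59905
R = -1421
1/(o + R) = 1/(59905 - 1421) = 1/58484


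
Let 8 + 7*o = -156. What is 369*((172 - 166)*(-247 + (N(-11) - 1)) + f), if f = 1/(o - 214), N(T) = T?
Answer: -317678865/554 ≈ -5.7343e+5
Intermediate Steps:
o = -164/7 (o = -8/7 + (⅐)*(-156) = -8/7 - 156/7 = -164/7 ≈ -23.429)
f = -7/1662 (f = 1/(-164/7 - 214) = 1/(-1662/7) = -7/1662 ≈ -0.0042118)
369*((172 - 166)*(-247 + (N(-11) - 1)) + f) = 369*((172 - 166)*(-247 + (-11 - 1)) - 7/1662) = 369*(6*(-247 - 12) - 7/1662) = 369*(6*(-259) - 7/1662) = 369*(-1554 - 7/1662) = 369*(-2582755/1662) = -317678865/554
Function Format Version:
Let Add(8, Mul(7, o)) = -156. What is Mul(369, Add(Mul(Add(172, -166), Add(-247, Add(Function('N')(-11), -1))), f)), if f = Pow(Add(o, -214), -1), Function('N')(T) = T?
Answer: Rational(-317678865, 554) ≈ -5.7343e+5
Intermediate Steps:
o = Rational(-164, 7) (o = Add(Rational(-8, 7), Mul(Rational(1, 7), -156)) = Add(Rational(-8, 7), Rational(-156, 7)) = Rational(-164, 7) ≈ -23.429)
f = Rational(-7, 1662) (f = Pow(Add(Rational(-164, 7), -214), -1) = Pow(Rational(-1662, 7), -1) = Rational(-7, 1662) ≈ -0.0042118)
Mul(369, Add(Mul(Add(172, -166), Add(-247, Add(Function('N')(-11), -1))), f)) = Mul(369, Add(Mul(Add(172, -166), Add(-247, Add(-11, -1))), Rational(-7, 1662))) = Mul(369, Add(Mul(6, Add(-247, -12)), Rational(-7, 1662))) = Mul(369, Add(Mul(6, -259), Rational(-7, 1662))) = Mul(369, Add(-1554, Rational(-7, 1662))) = Mul(369, Rational(-2582755, 1662)) = Rational(-317678865, 554)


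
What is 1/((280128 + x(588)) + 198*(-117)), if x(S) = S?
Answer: 1/257550 ≈ 3.8827e-6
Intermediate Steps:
1/((280128 + x(588)) + 198*(-117)) = 1/((280128 + 588) + 198*(-117)) = 1/(280716 - 23166) = 1/257550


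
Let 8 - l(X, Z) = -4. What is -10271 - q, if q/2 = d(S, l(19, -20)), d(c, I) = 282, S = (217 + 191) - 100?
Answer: -10835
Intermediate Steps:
l(X, Z) = 12 (l(X, Z) = 8 - 1*(-4) = 8 + 4 = 12)
S = 308 (S = 408 - 100 = 308)
q = 564 (q = 2*282 = 564)
-10271 - q = -10271 - 1*564 = -10271 - 564 = -10835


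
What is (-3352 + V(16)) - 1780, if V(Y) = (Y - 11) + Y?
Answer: -5111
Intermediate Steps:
V(Y) = -11 + 2*Y (V(Y) = (-11 + Y) + Y = -11 + 2*Y)
(-3352 + V(16)) - 1780 = (-3352 + (-11 + 2*16)) - 1780 = (-3352 + (-11 + 32)) - 1780 = (-3352 + 21) - 1780 = -3331 - 1780 = -5111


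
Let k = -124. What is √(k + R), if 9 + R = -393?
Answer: I*√526 ≈ 22.935*I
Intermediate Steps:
R = -402 (R = -9 - 393 = -402)
√(k + R) = √(-124 - 402) = √(-526) = I*√526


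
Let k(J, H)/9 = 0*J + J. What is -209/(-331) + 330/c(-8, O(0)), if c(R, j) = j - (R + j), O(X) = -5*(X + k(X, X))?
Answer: 55451/1324 ≈ 41.881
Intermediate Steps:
k(J, H) = 9*J (k(J, H) = 9*(0*J + J) = 9*(0 + J) = 9*J)
O(X) = -50*X (O(X) = -5*(X + 9*X) = -50*X)
c(R, j) = -R (c(R, j) = j + (-R - j) = -R)
-209/(-331) + 330/c(-8, O(0)) = -209/(-331) + 330/((-1*(-8))) = -209*(-1/331) + 330/8 = 209/331 + 330*(⅛) = 209/331 + 165/4 = 55451/1324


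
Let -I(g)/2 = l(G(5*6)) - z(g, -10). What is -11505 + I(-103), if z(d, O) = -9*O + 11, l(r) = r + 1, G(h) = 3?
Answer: -11311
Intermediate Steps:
l(r) = 1 + r
z(d, O) = 11 - 9*O
I(g) = 194 (I(g) = -2*((1 + 3) - (11 - 9*(-10))) = -2*(4 - (11 + 90)) = -2*(4 - 1*101) = -2*(4 - 101) = -2*(-97) = 194)
-11505 + I(-103) = -11505 + 194 = -11311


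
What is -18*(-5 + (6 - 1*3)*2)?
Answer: -18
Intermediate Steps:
-18*(-5 + (6 - 1*3)*2) = -18*(-5 + (6 - 3)*2) = -18*(-5 + 3*2) = -18*(-5 + 6) = -18*1 = -18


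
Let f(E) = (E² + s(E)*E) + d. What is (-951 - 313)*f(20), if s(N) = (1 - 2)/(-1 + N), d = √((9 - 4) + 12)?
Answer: -9581120/19 - 1264*√17 ≈ -5.0948e+5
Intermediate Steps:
d = √17 (d = √(5 + 12) = √17 ≈ 4.1231)
s(N) = -1/(-1 + N)
f(E) = √17 + E² - E/(-1 + E) (f(E) = (E² + (-1/(-1 + E))*E) + √17 = (E² - E/(-1 + E)) + √17 = √17 + E² - E/(-1 + E))
(-951 - 313)*f(20) = (-951 - 313)*((-1*20 + (-1 + 20)*(√17 + 20²))/(-1 + 20)) = -1264*(-20 + 19*(√17 + 400))/19 = -1264*(-20 + 19*(400 + √17))/19 = -1264*(-20 + (7600 + 19*√17))/19 = -1264*(7580 + 19*√17)/19 = -1264*(7580/19 + √17) = -9581120/19 - 1264*√17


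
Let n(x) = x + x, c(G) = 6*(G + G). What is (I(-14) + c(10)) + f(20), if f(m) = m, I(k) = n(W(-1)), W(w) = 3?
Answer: 146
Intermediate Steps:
c(G) = 12*G (c(G) = 6*(2*G) = 12*G)
n(x) = 2*x
I(k) = 6 (I(k) = 2*3 = 6)
(I(-14) + c(10)) + f(20) = (6 + 12*10) + 20 = (6 + 120) + 20 = 126 + 20 = 146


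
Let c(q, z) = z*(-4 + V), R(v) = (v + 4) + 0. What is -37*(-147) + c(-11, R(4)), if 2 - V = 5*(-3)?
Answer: 5543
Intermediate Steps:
V = 17 (V = 2 - 5*(-3) = 2 - 1*(-15) = 2 + 15 = 17)
R(v) = 4 + v (R(v) = (4 + v) + 0 = 4 + v)
c(q, z) = 13*z (c(q, z) = z*(-4 + 17) = z*13 = 13*z)
-37*(-147) + c(-11, R(4)) = -37*(-147) + 13*(4 + 4) = 5439 + 13*8 = 5439 + 104 = 5543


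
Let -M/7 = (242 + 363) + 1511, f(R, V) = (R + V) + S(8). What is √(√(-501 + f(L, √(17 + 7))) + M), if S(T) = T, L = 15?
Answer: √(-14812 + √2*√(-239 + √6)) ≈ 0.0894 + 121.7*I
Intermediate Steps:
f(R, V) = 8 + R + V (f(R, V) = (R + V) + 8 = 8 + R + V)
M = -14812 (M = -7*((242 + 363) + 1511) = -7*(605 + 1511) = -7*2116 = -14812)
√(√(-501 + f(L, √(17 + 7))) + M) = √(√(-501 + (8 + 15 + √(17 + 7))) - 14812) = √(√(-501 + (8 + 15 + √24)) - 14812) = √(√(-501 + (8 + 15 + 2*√6)) - 14812) = √(√(-501 + (23 + 2*√6)) - 14812) = √(√(-478 + 2*√6) - 14812) = √(-14812 + √(-478 + 2*√6))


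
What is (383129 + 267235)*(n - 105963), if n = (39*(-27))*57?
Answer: -107950018176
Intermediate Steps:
n = -60021 (n = -1053*57 = -60021)
(383129 + 267235)*(n - 105963) = (383129 + 267235)*(-60021 - 105963) = 650364*(-165984) = -107950018176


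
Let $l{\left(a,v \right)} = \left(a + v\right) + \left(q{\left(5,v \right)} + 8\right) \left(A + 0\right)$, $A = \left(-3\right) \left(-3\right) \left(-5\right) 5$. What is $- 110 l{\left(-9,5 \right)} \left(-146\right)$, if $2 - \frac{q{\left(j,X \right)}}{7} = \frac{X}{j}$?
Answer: $-54266740$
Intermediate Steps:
$A = -225$ ($A = 9 \left(-5\right) 5 = \left(-45\right) 5 = -225$)
$q{\left(j,X \right)} = 14 - \frac{7 X}{j}$ ($q{\left(j,X \right)} = 14 - 7 \frac{X}{j} = 14 - \frac{7 X}{j}$)
$l{\left(a,v \right)} = -4950 + a + 316 v$ ($l{\left(a,v \right)} = \left(a + v\right) + \left(\left(14 - \frac{7 v}{5}\right) + 8\right) \left(-225 + 0\right) = \left(a + v\right) + \left(\left(14 - 7 v \frac{1}{5}\right) + 8\right) \left(-225\right) = \left(a + v\right) + \left(\left(14 - \frac{7 v}{5}\right) + 8\right) \left(-225\right) = \left(a + v\right) + \left(22 - \frac{7 v}{5}\right) \left(-225\right) = \left(a + v\right) + \left(-4950 + 315 v\right) = -4950 + a + 316 v$)
$- 110 l{\left(-9,5 \right)} \left(-146\right) = - 110 \left(-4950 - 9 + 316 \cdot 5\right) \left(-146\right) = - 110 \left(-4950 - 9 + 1580\right) \left(-146\right) = \left(-110\right) \left(-3379\right) \left(-146\right) = 371690 \left(-146\right) = -54266740$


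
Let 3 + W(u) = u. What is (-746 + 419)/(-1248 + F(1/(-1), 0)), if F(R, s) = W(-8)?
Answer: 327/1259 ≈ 0.25973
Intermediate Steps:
W(u) = -3 + u
F(R, s) = -11 (F(R, s) = -3 - 8 = -11)
(-746 + 419)/(-1248 + F(1/(-1), 0)) = (-746 + 419)/(-1248 - 11) = -327/(-1259) = -327*(-1/1259) = 327/1259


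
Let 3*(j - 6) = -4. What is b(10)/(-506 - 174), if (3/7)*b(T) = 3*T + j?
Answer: -91/765 ≈ -0.11895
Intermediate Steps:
j = 14/3 (j = 6 + (⅓)*(-4) = 6 - 4/3 = 14/3 ≈ 4.6667)
b(T) = 98/9 + 7*T (b(T) = 7*(3*T + 14/3)/3 = 7*(14/3 + 3*T)/3 = 98/9 + 7*T)
b(10)/(-506 - 174) = (98/9 + 7*10)/(-506 - 174) = (98/9 + 70)/(-680) = -1/680*728/9 = -91/765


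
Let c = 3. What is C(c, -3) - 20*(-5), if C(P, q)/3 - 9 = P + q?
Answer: 127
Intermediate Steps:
C(P, q) = 27 + 3*P + 3*q (C(P, q) = 27 + 3*(P + q) = 27 + (3*P + 3*q) = 27 + 3*P + 3*q)
C(c, -3) - 20*(-5) = (27 + 3*3 + 3*(-3)) - 20*(-5) = (27 + 9 - 9) + 100 = 27 + 100 = 127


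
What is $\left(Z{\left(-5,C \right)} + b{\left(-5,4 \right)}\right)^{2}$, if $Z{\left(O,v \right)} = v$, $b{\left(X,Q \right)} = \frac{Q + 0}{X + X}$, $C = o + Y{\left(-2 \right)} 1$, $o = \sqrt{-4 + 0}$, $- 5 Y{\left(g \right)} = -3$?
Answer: $- \frac{99}{25} + \frac{4 i}{5} \approx -3.96 + 0.8 i$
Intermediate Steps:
$Y{\left(g \right)} = \frac{3}{5}$ ($Y{\left(g \right)} = \left(- \frac{1}{5}\right) \left(-3\right) = \frac{3}{5}$)
$o = 2 i$ ($o = \sqrt{-4} = 2 i \approx 2.0 i$)
$C = \frac{3}{5} + 2 i$ ($C = 2 i + \frac{3}{5} \cdot 1 = 2 i + \frac{3}{5} = \frac{3}{5} + 2 i \approx 0.6 + 2.0 i$)
$b{\left(X,Q \right)} = \frac{Q}{2 X}$
$\left(Z{\left(-5,C \right)} + b{\left(-5,4 \right)}\right)^{2} = \left(\left(\frac{3}{5} + 2 i\right) + \frac{1}{2} \cdot 4 \frac{1}{-5}\right)^{2} = \left(\left(\frac{3}{5} + 2 i\right) + \frac{1}{2} \cdot 4 \left(- \frac{1}{5}\right)\right)^{2} = \left(\left(\frac{3}{5} + 2 i\right) - \frac{2}{5}\right)^{2} = \left(\frac{1}{5} + 2 i\right)^{2}$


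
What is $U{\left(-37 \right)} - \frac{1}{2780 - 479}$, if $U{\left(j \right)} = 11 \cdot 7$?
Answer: $\frac{177176}{2301} \approx 77.0$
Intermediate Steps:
$U{\left(j \right)} = 77$
$U{\left(-37 \right)} - \frac{1}{2780 - 479} = 77 - \frac{1}{2780 - 479} = 77 - \frac{1}{2301} = \frac{177176}{2301}$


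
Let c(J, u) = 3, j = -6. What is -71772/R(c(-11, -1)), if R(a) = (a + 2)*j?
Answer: 11962/5 ≈ 2392.4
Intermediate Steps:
R(a) = -12 - 6*a (R(a) = (a + 2)*(-6) = (2 + a)*(-6) = -12 - 6*a)
-71772/R(c(-11, -1)) = -71772/(-12 - 6*3) = -71772/(-12 - 18) = -71772/(-30) = -71772*(-1/30) = 11962/5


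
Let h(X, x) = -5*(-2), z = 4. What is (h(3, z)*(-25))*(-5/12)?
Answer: 625/6 ≈ 104.17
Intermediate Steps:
h(X, x) = 10
(h(3, z)*(-25))*(-5/12) = (10*(-25))*(-5/12) = -(-1250)/12 = -250*(-5/12) = 625/6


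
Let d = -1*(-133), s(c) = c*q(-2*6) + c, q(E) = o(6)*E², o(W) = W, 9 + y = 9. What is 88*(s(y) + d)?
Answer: 11704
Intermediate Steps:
y = 0 (y = -9 + 9 = 0)
q(E) = 6*E²
s(c) = 865*c (s(c) = c*(6*(-2*6)²) + c = c*(6*(-12)²) + c = c*(6*144) + c = c*864 + c = 864*c + c = 865*c)
d = 133
88*(s(y) + d) = 88*(865*0 + 133) = 88*(0 + 133) = 88*133 = 11704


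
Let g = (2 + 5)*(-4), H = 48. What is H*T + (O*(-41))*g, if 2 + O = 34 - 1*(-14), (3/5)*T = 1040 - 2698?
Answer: -79832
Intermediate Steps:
T = -8290/3 (T = 5*(1040 - 2698)/3 = (5/3)*(-1658) = -8290/3 ≈ -2763.3)
O = 46 (O = -2 + (34 - 1*(-14)) = -2 + (34 + 14) = -2 + 48 = 46)
g = -28 (g = 7*(-4) = -28)
H*T + (O*(-41))*g = 48*(-8290/3) + (46*(-41))*(-28) = -132640 - 1886*(-28) = -132640 + 52808 = -79832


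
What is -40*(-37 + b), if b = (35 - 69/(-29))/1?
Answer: -440/29 ≈ -15.172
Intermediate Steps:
b = 1084/29 (b = (35 - 69*(-1)/29)*1 = (35 - 1*(-69/29))*1 = (35 + 69/29)*1 = (1084/29)*1 = 1084/29 ≈ 37.379)
-40*(-37 + b) = -40*(-37 + 1084/29) = -40*11/29 = -440/29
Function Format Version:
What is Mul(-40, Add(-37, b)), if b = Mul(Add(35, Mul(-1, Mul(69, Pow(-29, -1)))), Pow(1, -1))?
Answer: Rational(-440, 29) ≈ -15.172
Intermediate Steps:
b = Rational(1084, 29) (b = Mul(Add(35, Mul(-1, Mul(69, Rational(-1, 29)))), 1) = Mul(Add(35, Mul(-1, Rational(-69, 29))), 1) = Mul(Add(35, Rational(69, 29)), 1) = Mul(Rational(1084, 29), 1) = Rational(1084, 29) ≈ 37.379)
Mul(-40, Add(-37, b)) = Mul(-40, Add(-37, Rational(1084, 29))) = Mul(-40, Rational(11, 29)) = Rational(-440, 29)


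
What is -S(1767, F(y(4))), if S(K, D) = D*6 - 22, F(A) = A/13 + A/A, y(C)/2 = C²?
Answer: 16/13 ≈ 1.2308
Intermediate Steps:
y(C) = 2*C²
F(A) = 1 + A/13 (F(A) = A*(1/13) + 1 = A/13 + 1 = 1 + A/13)
S(K, D) = -22 + 6*D (S(K, D) = 6*D - 22 = -22 + 6*D)
-S(1767, F(y(4))) = -(-22 + 6*(1 + (2*4²)/13)) = -(-22 + 6*(1 + (2*16)/13)) = -(-22 + 6*(1 + (1/13)*32)) = -(-22 + 6*(1 + 32/13)) = -(-22 + 6*(45/13)) = -(-22 + 270/13) = -1*(-16/13) = 16/13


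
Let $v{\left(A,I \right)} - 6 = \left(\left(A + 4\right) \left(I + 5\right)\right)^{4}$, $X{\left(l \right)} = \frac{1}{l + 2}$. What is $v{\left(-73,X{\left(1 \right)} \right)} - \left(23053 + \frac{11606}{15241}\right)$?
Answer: $\frac{279514403375083}{15241} \approx 1.834 \cdot 10^{10}$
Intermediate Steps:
$X{\left(l \right)} = \frac{1}{2 + l}$
$v{\left(A,I \right)} = 6 + \left(4 + A\right)^{4} \left(5 + I\right)^{4}$ ($v{\left(A,I \right)} = 6 + \left(\left(A + 4\right) \left(I + 5\right)\right)^{4} = 6 + \left(\left(4 + A\right) \left(5 + I\right)\right)^{4} = 6 + \left(4 + A\right)^{4} \left(5 + I\right)^{4}$)
$v{\left(-73,X{\left(1 \right)} \right)} - \left(23053 + \frac{11606}{15241}\right) = \left(6 + \left(4 - 73\right)^{4} \left(5 + \frac{1}{2 + 1}\right)^{4}\right) - \left(23053 + \frac{11606}{15241}\right) = \left(6 + \left(-69\right)^{4} \left(5 + \frac{1}{3}\right)^{4}\right) - \frac{351362379}{15241} = \left(6 + 22667121 \left(5 + \frac{1}{3}\right)^{4}\right) - \frac{351362379}{15241} = \left(6 + 22667121 \left(\frac{16}{3}\right)^{4}\right) - \frac{351362379}{15241} = \left(6 + 22667121 \cdot \frac{65536}{81}\right) - \frac{351362379}{15241} = \left(6 + 18339659776\right) - \frac{351362379}{15241} = 18339659782 - \frac{351362379}{15241} = \frac{279514403375083}{15241}$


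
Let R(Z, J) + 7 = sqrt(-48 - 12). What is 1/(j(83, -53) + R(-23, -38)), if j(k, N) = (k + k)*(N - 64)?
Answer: -19429/377486101 - 2*I*sqrt(15)/377486101 ≈ -5.1469e-5 - 2.052e-8*I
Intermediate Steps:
j(k, N) = 2*k*(-64 + N) (j(k, N) = (2*k)*(-64 + N) = 2*k*(-64 + N))
R(Z, J) = -7 + 2*I*sqrt(15) (R(Z, J) = -7 + sqrt(-48 - 12) = -7 + sqrt(-60) = -7 + 2*I*sqrt(15))
1/(j(83, -53) + R(-23, -38)) = 1/(2*83*(-64 - 53) + (-7 + 2*I*sqrt(15))) = 1/(2*83*(-117) + (-7 + 2*I*sqrt(15))) = 1/(-19422 + (-7 + 2*I*sqrt(15))) = 1/(-19429 + 2*I*sqrt(15))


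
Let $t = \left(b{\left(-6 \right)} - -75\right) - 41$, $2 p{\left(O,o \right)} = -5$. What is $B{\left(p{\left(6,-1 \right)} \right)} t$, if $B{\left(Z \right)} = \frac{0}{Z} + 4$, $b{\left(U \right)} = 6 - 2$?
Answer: $152$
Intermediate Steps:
$p{\left(O,o \right)} = - \frac{5}{2}$ ($p{\left(O,o \right)} = \frac{1}{2} \left(-5\right) = - \frac{5}{2}$)
$b{\left(U \right)} = 4$ ($b{\left(U \right)} = 6 - 2 = 4$)
$B{\left(Z \right)} = 4$ ($B{\left(Z \right)} = 0 + 4 = 4$)
$t = 38$ ($t = \left(4 - -75\right) - 41 = \left(4 + 75\right) - 41 = 79 - 41 = 38$)
$B{\left(p{\left(6,-1 \right)} \right)} t = 4 \cdot 38 = 152$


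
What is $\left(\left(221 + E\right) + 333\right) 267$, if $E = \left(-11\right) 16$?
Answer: $100926$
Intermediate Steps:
$E = -176$
$\left(\left(221 + E\right) + 333\right) 267 = \left(\left(221 - 176\right) + 333\right) 267 = \left(45 + 333\right) 267 = 378 \cdot 267 = 100926$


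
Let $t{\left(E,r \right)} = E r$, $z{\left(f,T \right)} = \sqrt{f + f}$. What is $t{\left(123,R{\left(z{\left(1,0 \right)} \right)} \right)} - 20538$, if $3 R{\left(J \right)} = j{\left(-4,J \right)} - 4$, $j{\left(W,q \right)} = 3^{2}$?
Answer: $-20333$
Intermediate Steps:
$j{\left(W,q \right)} = 9$
$z{\left(f,T \right)} = \sqrt{2} \sqrt{f}$ ($z{\left(f,T \right)} = \sqrt{2 f} = \sqrt{2} \sqrt{f}$)
$R{\left(J \right)} = \frac{5}{3}$ ($R{\left(J \right)} = \frac{9 - 4}{3} = \frac{1}{3} \cdot 5 = \frac{5}{3}$)
$t{\left(123,R{\left(z{\left(1,0 \right)} \right)} \right)} - 20538 = 123 \cdot \frac{5}{3} - 20538 = 205 - 20538 = -20333$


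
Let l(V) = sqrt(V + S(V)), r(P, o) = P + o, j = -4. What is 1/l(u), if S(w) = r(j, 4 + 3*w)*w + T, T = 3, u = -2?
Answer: sqrt(13)/13 ≈ 0.27735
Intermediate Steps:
S(w) = 3 + 3*w**2 (S(w) = (-4 + (4 + 3*w))*w + 3 = (3*w)*w + 3 = 3*w**2 + 3 = 3 + 3*w**2)
l(V) = sqrt(3 + V + 3*V**2) (l(V) = sqrt(V + (3 + 3*V**2)) = sqrt(3 + V + 3*V**2))
1/l(u) = 1/(sqrt(3 - 2 + 3*(-2)**2)) = 1/(sqrt(3 - 2 + 3*4)) = 1/(sqrt(3 - 2 + 12)) = 1/(sqrt(13)) = sqrt(13)/13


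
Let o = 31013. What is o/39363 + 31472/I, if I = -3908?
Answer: -279408383/38457651 ≈ -7.2654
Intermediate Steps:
o/39363 + 31472/I = 31013/39363 + 31472/(-3908) = 31013*(1/39363) + 31472*(-1/3908) = 31013/39363 - 7868/977 = -279408383/38457651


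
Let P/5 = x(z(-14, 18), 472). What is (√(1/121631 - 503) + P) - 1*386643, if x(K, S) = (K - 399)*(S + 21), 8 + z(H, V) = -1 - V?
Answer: -1436733 + 2*I*√1860358064838/121631 ≈ -1.4367e+6 + 22.428*I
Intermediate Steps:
z(H, V) = -9 - V (z(H, V) = -8 + (-1 - V) = -9 - V)
x(K, S) = (-399 + K)*(21 + S)
P = -1050090 (P = 5*(-8379 - 399*472 + 21*(-9 - 1*18) + (-9 - 1*18)*472) = 5*(-8379 - 188328 + 21*(-9 - 18) + (-9 - 18)*472) = 5*(-8379 - 188328 + 21*(-27) - 27*472) = 5*(-8379 - 188328 - 567 - 12744) = 5*(-210018) = -1050090)
(√(1/121631 - 503) + P) - 1*386643 = (√(1/121631 - 503) - 1050090) - 1*386643 = (√(1/121631 - 503) - 1050090) - 386643 = (√(-61180392/121631) - 1050090) - 386643 = (2*I*√1860358064838/121631 - 1050090) - 386643 = (-1050090 + 2*I*√1860358064838/121631) - 386643 = -1436733 + 2*I*√1860358064838/121631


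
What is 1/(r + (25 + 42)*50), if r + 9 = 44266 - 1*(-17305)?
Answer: 1/64912 ≈ 1.5405e-5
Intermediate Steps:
r = 61562 (r = -9 + (44266 - 1*(-17305)) = -9 + (44266 + 17305) = -9 + 61571 = 61562)
1/(r + (25 + 42)*50) = 1/(61562 + (25 + 42)*50) = 1/(61562 + 67*50) = 1/(61562 + 3350) = 1/64912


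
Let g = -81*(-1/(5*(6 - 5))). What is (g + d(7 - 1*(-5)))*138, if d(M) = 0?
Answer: 11178/5 ≈ 2235.6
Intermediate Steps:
g = 81/5 (g = -81/(1*(-5)) = -81/(-5) = -81*(-⅕) = 81/5 ≈ 16.200)
(g + d(7 - 1*(-5)))*138 = (81/5 + 0)*138 = (81/5)*138 = 11178/5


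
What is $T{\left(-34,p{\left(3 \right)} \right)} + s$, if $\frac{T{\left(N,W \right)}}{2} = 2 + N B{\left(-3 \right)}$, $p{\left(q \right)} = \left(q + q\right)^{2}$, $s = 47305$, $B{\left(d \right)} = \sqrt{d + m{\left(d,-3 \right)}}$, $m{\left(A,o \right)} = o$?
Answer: $47309 - 68 i \sqrt{6} \approx 47309.0 - 166.57 i$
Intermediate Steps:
$B{\left(d \right)} = \sqrt{-3 + d}$ ($B{\left(d \right)} = \sqrt{d - 3} = \sqrt{-3 + d}$)
$p{\left(q \right)} = 4 q^{2}$ ($p{\left(q \right)} = \left(2 q\right)^{2} = 4 q^{2}$)
$T{\left(N,W \right)} = 4 + 2 i N \sqrt{6}$ ($T{\left(N,W \right)} = 2 \left(2 + N \sqrt{-3 - 3}\right) = 2 \left(2 + N \sqrt{-6}\right) = 2 \left(2 + N i \sqrt{6}\right) = 2 \left(2 + i N \sqrt{6}\right) = 4 + 2 i N \sqrt{6}$)
$T{\left(-34,p{\left(3 \right)} \right)} + s = \left(4 + 2 i \left(-34\right) \sqrt{6}\right) + 47305 = \left(4 - 68 i \sqrt{6}\right) + 47305 = 47309 - 68 i \sqrt{6}$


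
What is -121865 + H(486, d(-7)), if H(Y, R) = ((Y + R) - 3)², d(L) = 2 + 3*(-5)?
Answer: 99035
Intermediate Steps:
d(L) = -13 (d(L) = 2 - 15 = -13)
H(Y, R) = (-3 + R + Y)² (H(Y, R) = ((R + Y) - 3)² = (-3 + R + Y)²)
-121865 + H(486, d(-7)) = -121865 + (-3 - 13 + 486)² = -121865 + 470² = -121865 + 220900 = 99035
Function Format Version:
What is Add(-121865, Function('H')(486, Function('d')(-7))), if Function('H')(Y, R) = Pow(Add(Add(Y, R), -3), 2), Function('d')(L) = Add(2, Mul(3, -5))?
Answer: 99035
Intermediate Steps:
Function('d')(L) = -13 (Function('d')(L) = Add(2, -15) = -13)
Function('H')(Y, R) = Pow(Add(-3, R, Y), 2) (Function('H')(Y, R) = Pow(Add(Add(R, Y), -3), 2) = Pow(Add(-3, R, Y), 2))
Add(-121865, Function('H')(486, Function('d')(-7))) = Add(-121865, Pow(Add(-3, -13, 486), 2)) = Add(-121865, Pow(470, 2)) = Add(-121865, 220900) = 99035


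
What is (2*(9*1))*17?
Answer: 306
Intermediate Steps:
(2*(9*1))*17 = (2*9)*17 = 18*17 = 306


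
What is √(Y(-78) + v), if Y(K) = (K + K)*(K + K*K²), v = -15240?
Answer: 4*√4626690 ≈ 8603.9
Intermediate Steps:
Y(K) = 2*K*(K + K³) (Y(K) = (2*K)*(K + K³) = 2*K*(K + K³))
√(Y(-78) + v) = √(2*(-78)²*(1 + (-78)²) - 15240) = √(2*6084*(1 + 6084) - 15240) = √(2*6084*6085 - 15240) = √(74042280 - 15240) = √74027040 = 4*√4626690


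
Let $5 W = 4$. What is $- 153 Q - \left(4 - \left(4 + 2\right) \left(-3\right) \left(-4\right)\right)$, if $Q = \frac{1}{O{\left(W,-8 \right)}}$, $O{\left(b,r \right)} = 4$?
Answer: $\frac{119}{4} \approx 29.75$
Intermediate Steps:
$W = \frac{4}{5}$ ($W = \frac{1}{5} \cdot 4 = \frac{4}{5} \approx 0.8$)
$Q = \frac{1}{4} \approx 0.25$
$- 153 Q - \left(4 - \left(4 + 2\right) \left(-3\right) \left(-4\right)\right) = \left(-153\right) \frac{1}{4} - \left(4 - \left(4 + 2\right) \left(-3\right) \left(-4\right)\right) = - \frac{153}{4} - \left(4 - 6 \left(-3\right) \left(-4\right)\right) = - \frac{153}{4} - -68 = - \frac{153}{4} + \left(-4 + 72\right) = - \frac{153}{4} + 68 = \frac{119}{4}$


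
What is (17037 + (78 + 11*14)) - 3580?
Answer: 13689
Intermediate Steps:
(17037 + (78 + 11*14)) - 3580 = (17037 + (78 + 154)) - 3580 = (17037 + 232) - 3580 = 17269 - 3580 = 13689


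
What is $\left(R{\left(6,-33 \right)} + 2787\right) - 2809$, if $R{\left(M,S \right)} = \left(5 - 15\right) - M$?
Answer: $-38$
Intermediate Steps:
$R{\left(M,S \right)} = -10 - M$
$\left(R{\left(6,-33 \right)} + 2787\right) - 2809 = \left(\left(-10 - 6\right) + 2787\right) - 2809 = \left(-16 + 2787\right) - 2809 = 2771 - 2809 = -38$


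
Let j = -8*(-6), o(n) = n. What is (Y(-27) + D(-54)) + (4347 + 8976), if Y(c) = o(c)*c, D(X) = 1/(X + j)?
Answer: 84311/6 ≈ 14052.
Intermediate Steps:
j = 48
D(X) = 1/(48 + X) (D(X) = 1/(X + 48) = 1/(48 + X))
Y(c) = c² (Y(c) = c*c = c²)
(Y(-27) + D(-54)) + (4347 + 8976) = ((-27)² + 1/(48 - 54)) + (4347 + 8976) = (729 + 1/(-6)) + 13323 = (729 - ⅙) + 13323 = 4373/6 + 13323 = 84311/6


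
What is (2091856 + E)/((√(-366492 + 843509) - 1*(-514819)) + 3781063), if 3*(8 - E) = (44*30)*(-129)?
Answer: 9230235166368/18454601680907 - 2148624*√477017/18454601680907 ≈ 0.50008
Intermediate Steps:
E = 56768 (E = 8 - 44*30*(-129)/3 = 8 - 440*(-129) = 8 - ⅓*(-170280) = 8 + 56760 = 56768)
(2091856 + E)/((√(-366492 + 843509) - 1*(-514819)) + 3781063) = (2091856 + 56768)/((√(-366492 + 843509) - 1*(-514819)) + 3781063) = 2148624/((√477017 + 514819) + 3781063) = 2148624/((514819 + √477017) + 3781063) = 2148624/(4295882 + √477017)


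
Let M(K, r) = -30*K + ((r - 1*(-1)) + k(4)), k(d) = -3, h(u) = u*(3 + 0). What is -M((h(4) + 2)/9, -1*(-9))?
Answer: 119/3 ≈ 39.667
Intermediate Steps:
h(u) = 3*u (h(u) = u*3 = 3*u)
M(K, r) = -2 + r - 30*K (M(K, r) = -30*K + ((r - 1*(-1)) - 3) = -30*K + ((r + 1) - 3) = -30*K + ((1 + r) - 3) = -30*K + (-2 + r) = -2 + r - 30*K)
-M((h(4) + 2)/9, -1*(-9)) = -(-2 - 1*(-9) - 30*(3*4 + 2)/9) = -(-2 + 9 - 30*(12 + 2)/9) = -(-2 + 9 - 420/9) = -(-2 + 9 - 30*14/9) = -(-2 + 9 - 140/3) = -1*(-119/3) = 119/3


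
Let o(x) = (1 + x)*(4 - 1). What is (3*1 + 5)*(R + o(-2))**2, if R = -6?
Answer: 648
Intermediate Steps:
o(x) = 3 + 3*x (o(x) = (1 + x)*3 = 3 + 3*x)
(3*1 + 5)*(R + o(-2))**2 = (3*1 + 5)*(-6 + (3 + 3*(-2)))**2 = (3 + 5)*(-6 + (3 - 6))**2 = 8*(-6 - 3)**2 = 8*(-9)**2 = 8*81 = 648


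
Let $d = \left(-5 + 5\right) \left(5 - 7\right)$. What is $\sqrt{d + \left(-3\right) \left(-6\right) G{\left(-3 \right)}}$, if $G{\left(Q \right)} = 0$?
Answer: $0$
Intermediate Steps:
$d = 0$ ($d = 0 \left(-2\right) = 0$)
$\sqrt{d + \left(-3\right) \left(-6\right) G{\left(-3 \right)}} = \sqrt{0 + \left(-3\right) \left(-6\right) 0} = \sqrt{0 + 18 \cdot 0} = \sqrt{0 + 0} = \sqrt{0} = 0$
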